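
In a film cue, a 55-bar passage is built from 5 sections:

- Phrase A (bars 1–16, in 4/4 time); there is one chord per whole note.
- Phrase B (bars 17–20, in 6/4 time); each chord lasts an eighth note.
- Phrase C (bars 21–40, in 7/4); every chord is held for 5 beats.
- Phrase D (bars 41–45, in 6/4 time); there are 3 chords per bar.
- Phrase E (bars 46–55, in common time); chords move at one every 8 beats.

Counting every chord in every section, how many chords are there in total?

A: 16 bars × 4 beats = 64 beats; 4 beats/chord → 16 chords.
B: 4 bars × 6 beats = 24 beats; 0.5 beats/chord → 48 chords.
C: 20 bars × 7 beats = 140 beats; 5 beats/chord → 28 chords.
D: 5 bars × 6 beats = 30 beats; 2 beats/chord → 15 chords.
E: 10 bars × 4 beats = 40 beats; 8 beats/chord → 5 chords.
Total: 16 + 48 + 28 + 15 + 5 = 112.

112 chords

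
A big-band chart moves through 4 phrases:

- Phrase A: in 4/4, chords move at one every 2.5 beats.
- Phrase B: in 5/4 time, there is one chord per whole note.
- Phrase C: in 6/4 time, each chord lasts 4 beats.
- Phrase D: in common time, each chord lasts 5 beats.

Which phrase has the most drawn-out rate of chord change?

Phrase D

A: 4/2.5 = 1.6 chords/bar.
B: 5/4 = 1.25 chords/bar.
C: 6/4 = 1.5 chords/bar.
D: 4/5 = 0.8 chords/bar.
Slowest is D at 0.8 chords/bar.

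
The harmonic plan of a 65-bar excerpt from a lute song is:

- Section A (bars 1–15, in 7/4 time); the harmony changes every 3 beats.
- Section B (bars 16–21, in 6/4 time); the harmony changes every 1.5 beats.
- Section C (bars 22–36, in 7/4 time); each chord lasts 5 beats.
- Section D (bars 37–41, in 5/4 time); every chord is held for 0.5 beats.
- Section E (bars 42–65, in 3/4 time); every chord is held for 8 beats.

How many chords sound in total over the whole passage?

A has 105 beats and chords last 3 each, so 35 chords.
B has 36 beats and chords last 1.5 each, so 24 chords.
C has 105 beats and chords last 5 each, so 21 chords.
D has 25 beats and chords last 0.5 each, so 50 chords.
E has 72 beats and chords last 8 each, so 9 chords.
Total: 35 + 24 + 21 + 50 + 9 = 139.

139 chords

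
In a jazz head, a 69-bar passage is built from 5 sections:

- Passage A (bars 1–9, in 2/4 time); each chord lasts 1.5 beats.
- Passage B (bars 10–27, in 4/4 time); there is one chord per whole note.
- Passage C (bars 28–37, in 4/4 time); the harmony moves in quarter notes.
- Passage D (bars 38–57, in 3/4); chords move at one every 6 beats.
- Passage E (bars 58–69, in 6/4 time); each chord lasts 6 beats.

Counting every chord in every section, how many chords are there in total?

A: 9·2 = 18 beats, 18/1.5 = 12 chords.
B: 18·4 = 72 beats, 72/4 = 18 chords.
C: 10·4 = 40 beats, 40/1 = 40 chords.
D: 20·3 = 60 beats, 60/6 = 10 chords.
E: 12·6 = 72 beats, 72/6 = 12 chords.
Total: 12 + 18 + 40 + 10 + 12 = 92.

92 chords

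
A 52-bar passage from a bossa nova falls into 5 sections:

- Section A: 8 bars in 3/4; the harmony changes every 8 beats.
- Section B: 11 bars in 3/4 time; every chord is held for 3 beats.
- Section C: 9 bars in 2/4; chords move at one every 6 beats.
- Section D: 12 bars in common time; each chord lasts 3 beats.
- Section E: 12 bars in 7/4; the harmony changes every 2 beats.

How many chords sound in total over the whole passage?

75 chords

A: 8 bars × 3 beats = 24 beats; 8 beats/chord → 3 chords.
B: 11 bars × 3 beats = 33 beats; 3 beats/chord → 11 chords.
C: 9 bars × 2 beats = 18 beats; 6 beats/chord → 3 chords.
D: 12 bars × 4 beats = 48 beats; 3 beats/chord → 16 chords.
E: 12 bars × 7 beats = 84 beats; 2 beats/chord → 42 chords.
Total: 3 + 11 + 3 + 16 + 42 = 75.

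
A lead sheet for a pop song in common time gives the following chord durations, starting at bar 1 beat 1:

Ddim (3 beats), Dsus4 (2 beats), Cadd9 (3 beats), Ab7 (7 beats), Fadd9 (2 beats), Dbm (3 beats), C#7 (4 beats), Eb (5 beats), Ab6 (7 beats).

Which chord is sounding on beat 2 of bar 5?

Dbm

Beat 2 of bar 5 is beat (5−1)×4 + 2 = 18 overall.
Running totals: Ddim ends at 3, Dsus4 ends at 5, Cadd9 ends at 8, Ab7 ends at 15, Fadd9 ends at 17, Dbm ends at 20.
Beat 18 falls within Dbm.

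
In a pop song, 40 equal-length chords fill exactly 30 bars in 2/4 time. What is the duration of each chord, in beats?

30 bars × 2 beats/bar = 60 beats total.
60 beats ÷ 40 chords = 1.5 beats per chord.
(That is a dotted quarter note.)

1.5 beats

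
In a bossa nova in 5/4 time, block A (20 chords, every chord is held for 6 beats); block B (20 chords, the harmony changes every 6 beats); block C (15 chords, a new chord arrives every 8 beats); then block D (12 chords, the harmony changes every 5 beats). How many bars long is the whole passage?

A: 20 × 6 = 120 beats = 24 bars.
B: 20 × 6 = 120 beats = 24 bars.
C: 15 × 8 = 120 beats = 24 bars.
D: 12 × 5 = 60 beats = 12 bars.
Total: 24 + 24 + 24 + 12 = 84 bars.

84 bars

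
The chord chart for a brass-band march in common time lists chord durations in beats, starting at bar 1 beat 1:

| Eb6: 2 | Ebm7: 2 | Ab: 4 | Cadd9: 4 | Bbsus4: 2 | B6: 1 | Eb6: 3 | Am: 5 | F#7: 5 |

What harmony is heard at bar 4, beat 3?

B6

Beat 3 of bar 4 is beat (4−1)×4 + 3 = 15 overall.
Running totals: Eb6 ends at 2, Ebm7 ends at 4, Ab ends at 8, Cadd9 ends at 12, Bbsus4 ends at 14, B6 ends at 15.
Beat 15 falls within B6.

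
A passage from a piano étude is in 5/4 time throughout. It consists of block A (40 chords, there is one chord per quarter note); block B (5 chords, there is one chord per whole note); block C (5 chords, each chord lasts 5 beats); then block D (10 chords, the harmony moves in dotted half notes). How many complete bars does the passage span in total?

A: 40 × 1 = 40 beats = 8 bars.
B: 5 × 4 = 20 beats = 4 bars.
C: 5 × 5 = 25 beats = 5 bars.
D: 10 × 3 = 30 beats = 6 bars.
Total: 8 + 4 + 5 + 6 = 23 bars.

23 bars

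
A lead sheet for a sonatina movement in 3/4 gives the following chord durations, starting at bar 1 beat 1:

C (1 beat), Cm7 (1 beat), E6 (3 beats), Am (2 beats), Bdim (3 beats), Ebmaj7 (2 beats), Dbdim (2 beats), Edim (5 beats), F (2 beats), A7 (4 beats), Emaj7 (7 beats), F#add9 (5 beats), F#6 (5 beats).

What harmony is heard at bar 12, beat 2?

F#add9

Beat 2 of bar 12 is beat (12−1)×3 + 2 = 35 overall.
Running totals: C ends at 1, Cm7 ends at 2, E6 ends at 5, Am ends at 7, Bdim ends at 10, Ebmaj7 ends at 12, Dbdim ends at 14, Edim ends at 19, F ends at 21, A7 ends at 25, Emaj7 ends at 32, F#add9 ends at 37.
Beat 35 falls within F#add9.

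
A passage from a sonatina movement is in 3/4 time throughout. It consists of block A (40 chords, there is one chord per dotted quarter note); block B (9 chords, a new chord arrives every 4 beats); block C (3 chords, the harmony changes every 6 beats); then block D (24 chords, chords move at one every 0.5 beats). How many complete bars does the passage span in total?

A: 40 × 1.5 = 60 beats = 20 bars.
B: 9 × 4 = 36 beats = 12 bars.
C: 3 × 6 = 18 beats = 6 bars.
D: 24 × 0.5 = 12 beats = 4 bars.
Total: 20 + 12 + 6 + 4 = 42 bars.

42 bars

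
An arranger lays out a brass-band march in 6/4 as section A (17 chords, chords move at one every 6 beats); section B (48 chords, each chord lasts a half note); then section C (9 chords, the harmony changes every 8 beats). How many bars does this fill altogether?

45 bars

A: 17 × 6 = 102 beats = 17 bars.
B: 48 × 2 = 96 beats = 16 bars.
C: 9 × 8 = 72 beats = 12 bars.
Total: 17 + 16 + 12 = 45 bars.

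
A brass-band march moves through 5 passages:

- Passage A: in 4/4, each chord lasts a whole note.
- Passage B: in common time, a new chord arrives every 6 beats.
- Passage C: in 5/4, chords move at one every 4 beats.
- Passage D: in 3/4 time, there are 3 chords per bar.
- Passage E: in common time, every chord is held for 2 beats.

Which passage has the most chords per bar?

Passage D

A: 4/4 = 1 chord/bar.
B: 4/6 = 2/3 chords/bar.
C: 5/4 = 1.25 chords/bar.
D: 3/1 = 3 chords/bar.
E: 4/2 = 2 chords/bar.
Fastest is D at 3 chords/bar.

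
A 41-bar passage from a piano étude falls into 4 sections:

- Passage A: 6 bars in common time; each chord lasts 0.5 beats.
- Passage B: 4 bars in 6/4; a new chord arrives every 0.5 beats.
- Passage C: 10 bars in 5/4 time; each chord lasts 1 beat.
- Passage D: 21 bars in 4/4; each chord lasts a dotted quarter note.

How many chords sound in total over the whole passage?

A: 6 bars × 4 beats = 24 beats; 0.5 beats/chord → 48 chords.
B: 4 bars × 6 beats = 24 beats; 0.5 beats/chord → 48 chords.
C: 10 bars × 5 beats = 50 beats; 1 beat/chord → 50 chords.
D: 21 bars × 4 beats = 84 beats; 1.5 beats/chord → 56 chords.
Total: 48 + 48 + 50 + 56 = 202.

202 chords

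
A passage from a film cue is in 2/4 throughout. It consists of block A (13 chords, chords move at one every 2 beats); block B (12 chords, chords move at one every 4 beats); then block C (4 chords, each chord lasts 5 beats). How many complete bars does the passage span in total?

47 bars

A: 13 × 2 = 26 beats = 13 bars.
B: 12 × 4 = 48 beats = 24 bars.
C: 4 × 5 = 20 beats = 10 bars.
Total: 13 + 24 + 10 = 47 bars.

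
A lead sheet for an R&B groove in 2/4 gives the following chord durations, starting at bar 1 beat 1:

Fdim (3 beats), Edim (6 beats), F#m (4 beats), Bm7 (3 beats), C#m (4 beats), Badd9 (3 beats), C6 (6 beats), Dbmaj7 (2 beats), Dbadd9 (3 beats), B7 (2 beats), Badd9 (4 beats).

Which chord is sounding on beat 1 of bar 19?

Beat 1 of bar 19 is beat (19−1)×2 + 1 = 37 overall.
Running totals: Fdim ends at 3, Edim ends at 9, F#m ends at 13, Bm7 ends at 16, C#m ends at 20, Badd9 ends at 23, C6 ends at 29, Dbmaj7 ends at 31, Dbadd9 ends at 34, B7 ends at 36, Badd9 ends at 40.
Beat 37 falls within Badd9.

Badd9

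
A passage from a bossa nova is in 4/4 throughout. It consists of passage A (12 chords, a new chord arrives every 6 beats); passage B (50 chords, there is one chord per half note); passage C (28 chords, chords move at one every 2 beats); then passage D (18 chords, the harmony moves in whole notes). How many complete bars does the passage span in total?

A: 12 × 6 = 72 beats = 18 bars.
B: 50 × 2 = 100 beats = 25 bars.
C: 28 × 2 = 56 beats = 14 bars.
D: 18 × 4 = 72 beats = 18 bars.
Total: 18 + 25 + 14 + 18 = 75 bars.

75 bars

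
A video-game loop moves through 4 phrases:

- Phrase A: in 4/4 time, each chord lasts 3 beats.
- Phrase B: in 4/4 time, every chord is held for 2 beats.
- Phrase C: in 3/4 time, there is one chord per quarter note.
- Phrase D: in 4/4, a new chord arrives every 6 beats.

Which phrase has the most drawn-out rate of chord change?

Phrase D

A: 4/3 = 4/3 chords/bar.
B: 4/2 = 2 chords/bar.
C: 3/1 = 3 chords/bar.
D: 4/6 = 2/3 chords/bar.
Slowest is D at 2/3 chords/bar.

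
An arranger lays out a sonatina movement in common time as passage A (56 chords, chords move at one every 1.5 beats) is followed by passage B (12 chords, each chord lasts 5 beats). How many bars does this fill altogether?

36 bars

A: 56 × 1.5 = 84 beats = 21 bars.
B: 12 × 5 = 60 beats = 15 bars.
Total: 21 + 15 = 36 bars.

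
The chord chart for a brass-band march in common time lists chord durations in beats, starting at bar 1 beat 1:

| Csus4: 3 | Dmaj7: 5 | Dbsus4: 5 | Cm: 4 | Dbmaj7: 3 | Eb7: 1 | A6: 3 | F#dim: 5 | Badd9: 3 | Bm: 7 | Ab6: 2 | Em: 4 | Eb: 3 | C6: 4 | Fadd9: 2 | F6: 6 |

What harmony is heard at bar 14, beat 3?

Beat 3 of bar 14 is beat (14−1)×4 + 3 = 55 overall.
Running totals: Csus4 ends at 3, Dmaj7 ends at 8, Dbsus4 ends at 13, Cm ends at 17, Dbmaj7 ends at 20, Eb7 ends at 21, A6 ends at 24, F#dim ends at 29, Badd9 ends at 32, Bm ends at 39, Ab6 ends at 41, Em ends at 45, Eb ends at 48, C6 ends at 52, Fadd9 ends at 54, F6 ends at 60.
Beat 55 falls within F6.

F6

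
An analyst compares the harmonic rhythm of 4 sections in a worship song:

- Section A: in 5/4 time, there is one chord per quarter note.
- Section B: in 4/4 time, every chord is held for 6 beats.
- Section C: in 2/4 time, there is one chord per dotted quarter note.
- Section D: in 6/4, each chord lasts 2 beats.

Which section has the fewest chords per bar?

A: 5/1 = 5 chords/bar.
B: 4/6 = 2/3 chords/bar.
C: 2/1.5 = 4/3 chords/bar.
D: 6/2 = 3 chords/bar.
Slowest is B at 2/3 chords/bar.

Section B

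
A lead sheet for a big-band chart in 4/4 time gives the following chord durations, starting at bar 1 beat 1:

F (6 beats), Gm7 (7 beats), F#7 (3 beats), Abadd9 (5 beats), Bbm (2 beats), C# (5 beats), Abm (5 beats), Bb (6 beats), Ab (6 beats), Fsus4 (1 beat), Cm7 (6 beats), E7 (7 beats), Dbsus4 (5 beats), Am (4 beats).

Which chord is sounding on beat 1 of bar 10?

Bb

Beat 1 of bar 10 is beat (10−1)×4 + 1 = 37 overall.
Running totals: F ends at 6, Gm7 ends at 13, F#7 ends at 16, Abadd9 ends at 21, Bbm ends at 23, C# ends at 28, Abm ends at 33, Bb ends at 39.
Beat 37 falls within Bb.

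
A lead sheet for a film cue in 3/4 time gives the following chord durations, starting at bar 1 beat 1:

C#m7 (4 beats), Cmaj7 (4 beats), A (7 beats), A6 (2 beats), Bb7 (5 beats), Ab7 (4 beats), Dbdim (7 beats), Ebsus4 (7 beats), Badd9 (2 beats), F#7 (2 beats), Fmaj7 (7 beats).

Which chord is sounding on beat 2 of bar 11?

Dbdim

Beat 2 of bar 11 is beat (11−1)×3 + 2 = 32 overall.
Running totals: C#m7 ends at 4, Cmaj7 ends at 8, A ends at 15, A6 ends at 17, Bb7 ends at 22, Ab7 ends at 26, Dbdim ends at 33.
Beat 32 falls within Dbdim.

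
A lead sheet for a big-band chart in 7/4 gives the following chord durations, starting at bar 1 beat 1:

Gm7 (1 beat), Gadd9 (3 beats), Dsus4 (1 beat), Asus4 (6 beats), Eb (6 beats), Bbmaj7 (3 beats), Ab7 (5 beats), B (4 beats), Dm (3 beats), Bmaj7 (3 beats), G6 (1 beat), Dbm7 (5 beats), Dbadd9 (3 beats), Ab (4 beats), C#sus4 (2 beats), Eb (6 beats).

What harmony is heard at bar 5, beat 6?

Bmaj7

Beat 6 of bar 5 is beat (5−1)×7 + 6 = 34 overall.
Running totals: Gm7 ends at 1, Gadd9 ends at 4, Dsus4 ends at 5, Asus4 ends at 11, Eb ends at 17, Bbmaj7 ends at 20, Ab7 ends at 25, B ends at 29, Dm ends at 32, Bmaj7 ends at 35.
Beat 34 falls within Bmaj7.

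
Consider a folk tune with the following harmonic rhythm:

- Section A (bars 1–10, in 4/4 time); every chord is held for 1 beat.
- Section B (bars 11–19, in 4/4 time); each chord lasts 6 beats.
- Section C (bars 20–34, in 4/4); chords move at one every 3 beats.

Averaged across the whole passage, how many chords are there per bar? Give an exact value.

A: 10 bars of 4 beats is 40 beats; at 1 beat each that's 40 chords.
B: 9 bars of 4 beats is 36 beats; at 6 beats each that's 6 chords.
C: 15 bars of 4 beats is 60 beats; at 3 beats each that's 20 chords.
Overall: 66 chords over 34 bars → 66/34 = 33/17 chords per bar.

33/17 chords per bar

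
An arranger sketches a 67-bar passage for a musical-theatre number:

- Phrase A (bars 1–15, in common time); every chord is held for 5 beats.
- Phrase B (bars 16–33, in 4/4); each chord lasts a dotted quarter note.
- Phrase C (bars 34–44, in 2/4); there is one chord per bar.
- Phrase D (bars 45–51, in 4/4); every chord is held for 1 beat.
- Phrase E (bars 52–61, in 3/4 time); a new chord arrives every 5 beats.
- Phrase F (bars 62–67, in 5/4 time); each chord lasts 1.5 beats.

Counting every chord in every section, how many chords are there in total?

125 chords

A: 15·4 = 60 beats, 60/5 = 12 chords.
B: 18·4 = 72 beats, 72/1.5 = 48 chords.
C: 11·2 = 22 beats, 22/2 = 11 chords.
D: 7·4 = 28 beats, 28/1 = 28 chords.
E: 10·3 = 30 beats, 30/5 = 6 chords.
F: 6·5 = 30 beats, 30/1.5 = 20 chords.
Total: 12 + 48 + 11 + 28 + 6 + 20 = 125.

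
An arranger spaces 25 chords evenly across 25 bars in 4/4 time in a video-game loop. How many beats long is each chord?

25 bars × 4 beats/bar = 100 beats total.
100 beats ÷ 25 chords = 4 beats per chord.
(That is a whole note.)

4 beats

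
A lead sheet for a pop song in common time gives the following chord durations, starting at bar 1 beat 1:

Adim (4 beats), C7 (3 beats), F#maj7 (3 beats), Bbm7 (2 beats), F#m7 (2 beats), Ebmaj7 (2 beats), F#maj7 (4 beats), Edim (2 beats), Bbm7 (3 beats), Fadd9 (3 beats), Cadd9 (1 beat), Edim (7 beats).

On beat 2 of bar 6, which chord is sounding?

Edim

Beat 2 of bar 6 is beat (6−1)×4 + 2 = 22 overall.
Running totals: Adim ends at 4, C7 ends at 7, F#maj7 ends at 10, Bbm7 ends at 12, F#m7 ends at 14, Ebmaj7 ends at 16, F#maj7 ends at 20, Edim ends at 22.
Beat 22 falls within Edim.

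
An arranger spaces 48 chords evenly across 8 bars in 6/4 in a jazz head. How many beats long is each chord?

8 bars × 6 beats/bar = 48 beats total.
48 beats ÷ 48 chords = 1 beats per chord.
(That is a quarter note.)

1 beat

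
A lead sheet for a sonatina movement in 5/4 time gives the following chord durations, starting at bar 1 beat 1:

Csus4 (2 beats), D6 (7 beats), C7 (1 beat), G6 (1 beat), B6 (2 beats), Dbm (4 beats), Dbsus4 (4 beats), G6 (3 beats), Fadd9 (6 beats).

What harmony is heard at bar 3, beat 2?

B6

Beat 2 of bar 3 is beat (3−1)×5 + 2 = 12 overall.
Running totals: Csus4 ends at 2, D6 ends at 9, C7 ends at 10, G6 ends at 11, B6 ends at 13.
Beat 12 falls within B6.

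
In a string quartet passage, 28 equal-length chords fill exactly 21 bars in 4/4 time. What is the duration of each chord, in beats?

3 beats

21 bars × 4 beats/bar = 84 beats total.
84 beats ÷ 28 chords = 3 beats per chord.
(That is a dotted half note.)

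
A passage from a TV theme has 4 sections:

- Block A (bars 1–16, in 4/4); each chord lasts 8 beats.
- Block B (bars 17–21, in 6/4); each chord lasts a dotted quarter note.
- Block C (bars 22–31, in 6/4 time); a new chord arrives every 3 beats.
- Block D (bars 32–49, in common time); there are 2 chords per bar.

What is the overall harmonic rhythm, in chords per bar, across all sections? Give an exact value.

A: 16 bars of 4 beats is 64 beats; at 8 beats each that's 8 chords.
B: 5 bars of 6 beats is 30 beats; at 1.5 beats each that's 20 chords.
C: 10 bars of 6 beats is 60 beats; at 3 beats each that's 20 chords.
D: 18 bars of 4 beats is 72 beats; at 2 beats each that's 36 chords.
Overall: 84 chords over 49 bars → 84/49 = 12/7 chords per bar.

12/7 chords per bar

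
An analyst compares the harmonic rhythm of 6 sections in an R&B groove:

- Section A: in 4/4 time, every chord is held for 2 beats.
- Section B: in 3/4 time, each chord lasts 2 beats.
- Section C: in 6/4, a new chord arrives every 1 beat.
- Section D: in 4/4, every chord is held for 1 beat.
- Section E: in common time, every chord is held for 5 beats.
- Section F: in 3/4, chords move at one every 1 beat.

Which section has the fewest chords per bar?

Section E

A: 4 beats/bar ÷ 2 beats/chord = 2 chords/bar.
B: 3 beats/bar ÷ 2 beats/chord = 1.5 chords/bar.
C: 6 beats/bar ÷ 1 beat/chord = 6 chords/bar.
D: 4 beats/bar ÷ 1 beat/chord = 4 chords/bar.
E: 4 beats/bar ÷ 5 beats/chord = 0.8 chords/bar.
F: 3 beats/bar ÷ 1 beat/chord = 3 chords/bar.
Slowest is E at 0.8 chords/bar.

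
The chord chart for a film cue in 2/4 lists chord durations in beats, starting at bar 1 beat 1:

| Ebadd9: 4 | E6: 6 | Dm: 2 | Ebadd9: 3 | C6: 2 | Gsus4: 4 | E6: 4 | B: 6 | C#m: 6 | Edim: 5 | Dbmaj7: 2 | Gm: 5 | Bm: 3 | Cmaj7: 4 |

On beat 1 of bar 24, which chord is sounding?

Beat 1 of bar 24 is beat (24−1)×2 + 1 = 47 overall.
Running totals: Ebadd9 ends at 4, E6 ends at 10, Dm ends at 12, Ebadd9 ends at 15, C6 ends at 17, Gsus4 ends at 21, E6 ends at 25, B ends at 31, C#m ends at 37, Edim ends at 42, Dbmaj7 ends at 44, Gm ends at 49.
Beat 47 falls within Gm.

Gm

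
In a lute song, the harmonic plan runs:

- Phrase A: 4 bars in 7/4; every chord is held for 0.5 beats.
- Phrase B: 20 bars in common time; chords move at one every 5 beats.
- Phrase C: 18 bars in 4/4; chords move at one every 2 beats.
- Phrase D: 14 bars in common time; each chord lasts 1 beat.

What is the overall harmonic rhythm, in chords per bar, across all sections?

A: 4 × 7 = 28 beats ÷ 0.5 = 56 chords.
B: 20 × 4 = 80 beats ÷ 5 = 16 chords.
C: 18 × 4 = 72 beats ÷ 2 = 36 chords.
D: 14 × 4 = 56 beats ÷ 1 = 56 chords.
Overall: 164 chords over 56 bars → 164/56 = 41/14 chords per bar.

41/14 chords per bar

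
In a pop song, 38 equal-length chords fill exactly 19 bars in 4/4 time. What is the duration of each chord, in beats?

2 beats

19 bars × 4 beats/bar = 76 beats total.
76 beats ÷ 38 chords = 2 beats per chord.
(That is a half note.)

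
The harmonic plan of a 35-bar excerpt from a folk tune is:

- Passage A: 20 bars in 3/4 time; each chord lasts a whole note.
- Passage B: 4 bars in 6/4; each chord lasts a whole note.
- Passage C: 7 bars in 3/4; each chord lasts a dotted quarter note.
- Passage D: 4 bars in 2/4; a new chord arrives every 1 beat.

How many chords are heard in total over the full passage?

43 chords

A: 20·3 = 60 beats, 60/4 = 15 chords.
B: 4·6 = 24 beats, 24/4 = 6 chords.
C: 7·3 = 21 beats, 21/1.5 = 14 chords.
D: 4·2 = 8 beats, 8/1 = 8 chords.
Total: 15 + 6 + 14 + 8 = 43.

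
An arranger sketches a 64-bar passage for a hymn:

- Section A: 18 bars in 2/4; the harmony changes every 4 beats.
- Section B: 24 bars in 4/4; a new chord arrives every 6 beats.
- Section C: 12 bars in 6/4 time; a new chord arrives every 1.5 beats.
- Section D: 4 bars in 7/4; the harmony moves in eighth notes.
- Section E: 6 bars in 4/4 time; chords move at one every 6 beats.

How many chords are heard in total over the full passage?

A: 18·2 = 36 beats, 36/4 = 9 chords.
B: 24·4 = 96 beats, 96/6 = 16 chords.
C: 12·6 = 72 beats, 72/1.5 = 48 chords.
D: 4·7 = 28 beats, 28/0.5 = 56 chords.
E: 6·4 = 24 beats, 24/6 = 4 chords.
Total: 9 + 16 + 48 + 56 + 4 = 133.

133 chords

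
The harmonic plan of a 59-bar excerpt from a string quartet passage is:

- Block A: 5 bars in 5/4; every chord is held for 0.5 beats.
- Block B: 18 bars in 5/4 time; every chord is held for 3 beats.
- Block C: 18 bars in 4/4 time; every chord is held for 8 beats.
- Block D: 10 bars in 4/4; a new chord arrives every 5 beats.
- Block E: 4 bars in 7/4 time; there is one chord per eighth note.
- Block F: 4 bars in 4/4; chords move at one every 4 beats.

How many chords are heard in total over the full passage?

A has 25 beats and chords last 0.5 each, so 50 chords.
B has 90 beats and chords last 3 each, so 30 chords.
C has 72 beats and chords last 8 each, so 9 chords.
D has 40 beats and chords last 5 each, so 8 chords.
E has 28 beats and chords last 0.5 each, so 56 chords.
F has 16 beats and chords last 4 each, so 4 chords.
Total: 50 + 30 + 9 + 8 + 56 + 4 = 157.

157 chords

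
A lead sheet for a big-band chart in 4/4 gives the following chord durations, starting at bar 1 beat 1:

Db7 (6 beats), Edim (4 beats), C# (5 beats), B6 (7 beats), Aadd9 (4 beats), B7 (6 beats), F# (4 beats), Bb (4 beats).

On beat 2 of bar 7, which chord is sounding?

Beat 2 of bar 7 is beat (7−1)×4 + 2 = 26 overall.
Running totals: Db7 ends at 6, Edim ends at 10, C# ends at 15, B6 ends at 22, Aadd9 ends at 26.
Beat 26 falls within Aadd9.

Aadd9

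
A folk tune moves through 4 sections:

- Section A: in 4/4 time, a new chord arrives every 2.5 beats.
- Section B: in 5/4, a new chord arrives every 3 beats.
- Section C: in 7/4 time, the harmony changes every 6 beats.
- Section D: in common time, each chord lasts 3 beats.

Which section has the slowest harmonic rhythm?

Section C

A: 4/2.5 = 1.6 chords/bar.
B: 5/3 = 5/3 chords/bar.
C: 7/6 = 7/6 chords/bar.
D: 4/3 = 4/3 chords/bar.
Slowest is C at 7/6 chords/bar.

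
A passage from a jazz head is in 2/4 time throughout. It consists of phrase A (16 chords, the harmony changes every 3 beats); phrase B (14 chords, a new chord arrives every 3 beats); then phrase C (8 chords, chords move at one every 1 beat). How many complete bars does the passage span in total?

49 bars

A: 16 × 3 = 48 beats = 24 bars.
B: 14 × 3 = 42 beats = 21 bars.
C: 8 × 1 = 8 beats = 4 bars.
Total: 24 + 21 + 4 = 49 bars.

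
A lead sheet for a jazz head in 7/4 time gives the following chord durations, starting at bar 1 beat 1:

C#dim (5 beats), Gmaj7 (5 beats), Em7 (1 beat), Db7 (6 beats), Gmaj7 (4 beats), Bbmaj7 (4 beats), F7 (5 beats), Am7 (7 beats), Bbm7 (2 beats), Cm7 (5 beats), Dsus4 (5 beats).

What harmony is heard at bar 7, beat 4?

Beat 4 of bar 7 is beat (7−1)×7 + 4 = 46 overall.
Running totals: C#dim ends at 5, Gmaj7 ends at 10, Em7 ends at 11, Db7 ends at 17, Gmaj7 ends at 21, Bbmaj7 ends at 25, F7 ends at 30, Am7 ends at 37, Bbm7 ends at 39, Cm7 ends at 44, Dsus4 ends at 49.
Beat 46 falls within Dsus4.

Dsus4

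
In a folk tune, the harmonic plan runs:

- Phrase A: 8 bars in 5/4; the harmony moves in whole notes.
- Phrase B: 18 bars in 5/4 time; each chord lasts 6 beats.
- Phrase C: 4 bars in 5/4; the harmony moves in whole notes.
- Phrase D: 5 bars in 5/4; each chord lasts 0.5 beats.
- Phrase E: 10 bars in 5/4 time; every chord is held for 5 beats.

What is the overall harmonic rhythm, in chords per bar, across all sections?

2 chords per bar

A: 8 bars of 5 beats is 40 beats; at 4 beats each that's 10 chords.
B: 18 bars of 5 beats is 90 beats; at 6 beats each that's 15 chords.
C: 4 bars of 5 beats is 20 beats; at 4 beats each that's 5 chords.
D: 5 bars of 5 beats is 25 beats; at 0.5 beats each that's 50 chords.
E: 10 bars of 5 beats is 50 beats; at 5 beats each that's 10 chords.
Overall: 90 chords over 45 bars → 90/45 = 2 chords per bar.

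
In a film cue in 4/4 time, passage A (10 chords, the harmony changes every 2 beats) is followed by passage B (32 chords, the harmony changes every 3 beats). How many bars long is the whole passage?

A: 10 × 2 = 20 beats = 5 bars.
B: 32 × 3 = 96 beats = 24 bars.
Total: 5 + 24 = 29 bars.

29 bars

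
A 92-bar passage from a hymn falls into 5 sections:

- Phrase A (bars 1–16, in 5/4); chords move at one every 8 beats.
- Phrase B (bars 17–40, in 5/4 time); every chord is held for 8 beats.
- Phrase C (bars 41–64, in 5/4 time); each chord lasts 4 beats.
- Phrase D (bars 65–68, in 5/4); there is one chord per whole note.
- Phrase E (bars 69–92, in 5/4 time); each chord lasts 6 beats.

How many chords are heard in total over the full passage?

80 chords

A: 16 bars × 5 beats = 80 beats; 8 beats/chord → 10 chords.
B: 24 bars × 5 beats = 120 beats; 8 beats/chord → 15 chords.
C: 24 bars × 5 beats = 120 beats; 4 beats/chord → 30 chords.
D: 4 bars × 5 beats = 20 beats; 4 beats/chord → 5 chords.
E: 24 bars × 5 beats = 120 beats; 6 beats/chord → 20 chords.
Total: 10 + 15 + 30 + 5 + 20 = 80.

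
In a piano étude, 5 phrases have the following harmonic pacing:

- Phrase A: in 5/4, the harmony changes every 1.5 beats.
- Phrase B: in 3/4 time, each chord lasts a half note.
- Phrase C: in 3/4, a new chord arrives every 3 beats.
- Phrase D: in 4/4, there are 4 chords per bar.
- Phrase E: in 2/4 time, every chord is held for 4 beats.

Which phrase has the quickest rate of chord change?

A: 5 beats/bar ÷ 1.5 beats/chord = 10/3 chords/bar.
B: 3 beats/bar ÷ 2 beats/chord = 1.5 chords/bar.
C: 3 beats/bar ÷ 3 beats/chord = 1 chord/bar.
D: 4 beats/bar ÷ 1 beat/chord = 4 chords/bar.
E: 2 beats/bar ÷ 4 beats/chord = 0.5 chords/bar.
Fastest is D at 4 chords/bar.

Phrase D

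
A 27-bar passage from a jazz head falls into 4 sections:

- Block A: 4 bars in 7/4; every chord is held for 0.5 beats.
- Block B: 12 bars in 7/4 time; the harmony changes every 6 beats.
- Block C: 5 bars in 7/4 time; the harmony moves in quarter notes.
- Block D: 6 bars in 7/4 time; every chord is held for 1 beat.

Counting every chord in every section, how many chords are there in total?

147 chords

A: 4 bars × 7 beats = 28 beats; 0.5 beats/chord → 56 chords.
B: 12 bars × 7 beats = 84 beats; 6 beats/chord → 14 chords.
C: 5 bars × 7 beats = 35 beats; 1 beat/chord → 35 chords.
D: 6 bars × 7 beats = 42 beats; 1 beat/chord → 42 chords.
Total: 56 + 14 + 35 + 42 = 147.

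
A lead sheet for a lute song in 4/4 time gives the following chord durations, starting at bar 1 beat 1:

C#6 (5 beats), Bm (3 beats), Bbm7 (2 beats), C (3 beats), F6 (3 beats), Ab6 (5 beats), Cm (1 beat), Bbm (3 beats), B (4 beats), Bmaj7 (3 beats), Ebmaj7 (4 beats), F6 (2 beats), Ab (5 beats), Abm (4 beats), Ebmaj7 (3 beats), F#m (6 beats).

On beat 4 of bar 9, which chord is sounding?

Ebmaj7

Beat 4 of bar 9 is beat (9−1)×4 + 4 = 36 overall.
Running totals: C#6 ends at 5, Bm ends at 8, Bbm7 ends at 10, C ends at 13, F6 ends at 16, Ab6 ends at 21, Cm ends at 22, Bbm ends at 25, B ends at 29, Bmaj7 ends at 32, Ebmaj7 ends at 36.
Beat 36 falls within Ebmaj7.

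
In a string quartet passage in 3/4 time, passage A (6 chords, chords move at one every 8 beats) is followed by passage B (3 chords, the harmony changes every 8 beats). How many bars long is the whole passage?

24 bars

A: 6 × 8 = 48 beats = 16 bars.
B: 3 × 8 = 24 beats = 8 bars.
Total: 16 + 8 = 24 bars.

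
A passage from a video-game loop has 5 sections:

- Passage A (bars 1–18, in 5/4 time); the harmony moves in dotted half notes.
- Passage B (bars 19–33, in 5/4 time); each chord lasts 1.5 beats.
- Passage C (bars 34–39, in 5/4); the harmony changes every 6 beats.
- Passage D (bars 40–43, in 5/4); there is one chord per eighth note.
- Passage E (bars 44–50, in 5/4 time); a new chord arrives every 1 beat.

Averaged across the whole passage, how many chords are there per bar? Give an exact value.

3.2 chords per bar

A: 18 bars of 5 beats is 90 beats; at 3 beats each that's 30 chords.
B: 15 bars of 5 beats is 75 beats; at 1.5 beats each that's 50 chords.
C: 6 bars of 5 beats is 30 beats; at 6 beats each that's 5 chords.
D: 4 bars of 5 beats is 20 beats; at 0.5 beats each that's 40 chords.
E: 7 bars of 5 beats is 35 beats; at 1 beat each that's 35 chords.
Overall: 160 chords over 50 bars → 160/50 = 3.2 chords per bar.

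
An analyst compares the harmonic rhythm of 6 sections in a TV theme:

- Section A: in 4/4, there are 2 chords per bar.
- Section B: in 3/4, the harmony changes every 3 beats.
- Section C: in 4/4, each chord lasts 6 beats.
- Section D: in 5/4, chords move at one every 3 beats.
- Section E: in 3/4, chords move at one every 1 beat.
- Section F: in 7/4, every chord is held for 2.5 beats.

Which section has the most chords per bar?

A: 4 beats/bar ÷ 2 beats/chord = 2 chords/bar.
B: 3 beats/bar ÷ 3 beats/chord = 1 chord/bar.
C: 4 beats/bar ÷ 6 beats/chord = 2/3 chords/bar.
D: 5 beats/bar ÷ 3 beats/chord = 5/3 chords/bar.
E: 3 beats/bar ÷ 1 beat/chord = 3 chords/bar.
F: 7 beats/bar ÷ 2.5 beats/chord = 2.8 chords/bar.
Fastest is E at 3 chords/bar.

Section E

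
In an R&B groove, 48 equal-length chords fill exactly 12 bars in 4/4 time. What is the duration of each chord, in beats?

1 beat

12 bars × 4 beats/bar = 48 beats total.
48 beats ÷ 48 chords = 1 beats per chord.
(That is a quarter note.)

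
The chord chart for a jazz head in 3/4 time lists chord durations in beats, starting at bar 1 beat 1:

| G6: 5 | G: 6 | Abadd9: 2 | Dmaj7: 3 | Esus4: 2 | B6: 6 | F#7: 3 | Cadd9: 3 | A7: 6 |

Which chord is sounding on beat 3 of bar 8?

B6

Beat 3 of bar 8 is beat (8−1)×3 + 3 = 24 overall.
Running totals: G6 ends at 5, G ends at 11, Abadd9 ends at 13, Dmaj7 ends at 16, Esus4 ends at 18, B6 ends at 24.
Beat 24 falls within B6.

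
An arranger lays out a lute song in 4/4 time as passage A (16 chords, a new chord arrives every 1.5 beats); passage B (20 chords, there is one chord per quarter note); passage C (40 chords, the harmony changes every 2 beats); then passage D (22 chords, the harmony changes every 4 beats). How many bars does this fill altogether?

53 bars

A: 16 × 1.5 = 24 beats = 6 bars.
B: 20 × 1 = 20 beats = 5 bars.
C: 40 × 2 = 80 beats = 20 bars.
D: 22 × 4 = 88 beats = 22 bars.
Total: 6 + 5 + 20 + 22 = 53 bars.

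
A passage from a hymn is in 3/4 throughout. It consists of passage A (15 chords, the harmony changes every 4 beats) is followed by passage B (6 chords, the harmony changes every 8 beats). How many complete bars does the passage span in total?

36 bars

A: 15 × 4 = 60 beats = 20 bars.
B: 6 × 8 = 48 beats = 16 bars.
Total: 20 + 16 = 36 bars.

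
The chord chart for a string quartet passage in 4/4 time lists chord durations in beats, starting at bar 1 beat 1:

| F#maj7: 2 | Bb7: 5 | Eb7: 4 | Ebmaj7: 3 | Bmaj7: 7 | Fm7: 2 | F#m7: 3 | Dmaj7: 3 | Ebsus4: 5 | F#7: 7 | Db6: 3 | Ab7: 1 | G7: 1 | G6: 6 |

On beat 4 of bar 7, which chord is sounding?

Beat 4 of bar 7 is beat (7−1)×4 + 4 = 28 overall.
Running totals: F#maj7 ends at 2, Bb7 ends at 7, Eb7 ends at 11, Ebmaj7 ends at 14, Bmaj7 ends at 21, Fm7 ends at 23, F#m7 ends at 26, Dmaj7 ends at 29.
Beat 28 falls within Dmaj7.

Dmaj7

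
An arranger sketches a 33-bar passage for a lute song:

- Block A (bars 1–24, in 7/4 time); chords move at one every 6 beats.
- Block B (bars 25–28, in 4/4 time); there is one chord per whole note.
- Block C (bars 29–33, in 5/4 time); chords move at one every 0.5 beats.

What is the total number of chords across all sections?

A: 24·7 = 168 beats, 168/6 = 28 chords.
B: 4·4 = 16 beats, 16/4 = 4 chords.
C: 5·5 = 25 beats, 25/0.5 = 50 chords.
Total: 28 + 4 + 50 = 82.

82 chords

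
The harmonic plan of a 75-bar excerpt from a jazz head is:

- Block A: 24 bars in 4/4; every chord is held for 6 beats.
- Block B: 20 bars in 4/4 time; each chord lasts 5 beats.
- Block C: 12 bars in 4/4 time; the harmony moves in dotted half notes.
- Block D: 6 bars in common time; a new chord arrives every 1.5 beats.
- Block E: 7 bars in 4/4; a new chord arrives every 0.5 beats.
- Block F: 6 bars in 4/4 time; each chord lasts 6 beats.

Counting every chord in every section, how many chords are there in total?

A: 24·4 = 96 beats, 96/6 = 16 chords.
B: 20·4 = 80 beats, 80/5 = 16 chords.
C: 12·4 = 48 beats, 48/3 = 16 chords.
D: 6·4 = 24 beats, 24/1.5 = 16 chords.
E: 7·4 = 28 beats, 28/0.5 = 56 chords.
F: 6·4 = 24 beats, 24/6 = 4 chords.
Total: 16 + 16 + 16 + 16 + 56 + 4 = 124.

124 chords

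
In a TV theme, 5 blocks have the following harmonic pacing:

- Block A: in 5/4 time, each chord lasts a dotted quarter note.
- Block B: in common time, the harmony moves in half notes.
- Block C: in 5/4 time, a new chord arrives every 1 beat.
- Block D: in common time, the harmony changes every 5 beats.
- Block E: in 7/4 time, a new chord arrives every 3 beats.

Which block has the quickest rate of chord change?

Block C

A: 5/1.5 = 10/3 chords/bar.
B: 4/2 = 2 chords/bar.
C: 5/1 = 5 chords/bar.
D: 4/5 = 0.8 chords/bar.
E: 7/3 = 7/3 chords/bar.
Fastest is C at 5 chords/bar.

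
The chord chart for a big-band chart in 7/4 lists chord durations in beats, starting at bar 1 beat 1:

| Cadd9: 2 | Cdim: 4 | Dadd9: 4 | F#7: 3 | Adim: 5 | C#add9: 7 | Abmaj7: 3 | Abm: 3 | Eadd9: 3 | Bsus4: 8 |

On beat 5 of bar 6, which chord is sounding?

Bsus4

Beat 5 of bar 6 is beat (6−1)×7 + 5 = 40 overall.
Running totals: Cadd9 ends at 2, Cdim ends at 6, Dadd9 ends at 10, F#7 ends at 13, Adim ends at 18, C#add9 ends at 25, Abmaj7 ends at 28, Abm ends at 31, Eadd9 ends at 34, Bsus4 ends at 42.
Beat 40 falls within Bsus4.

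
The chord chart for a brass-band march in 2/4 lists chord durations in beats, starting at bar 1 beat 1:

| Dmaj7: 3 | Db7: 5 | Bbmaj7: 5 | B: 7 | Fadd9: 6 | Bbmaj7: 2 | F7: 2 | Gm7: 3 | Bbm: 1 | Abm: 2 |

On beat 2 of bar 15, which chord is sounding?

Beat 2 of bar 15 is beat (15−1)×2 + 2 = 30 overall.
Running totals: Dmaj7 ends at 3, Db7 ends at 8, Bbmaj7 ends at 13, B ends at 20, Fadd9 ends at 26, Bbmaj7 ends at 28, F7 ends at 30.
Beat 30 falls within F7.

F7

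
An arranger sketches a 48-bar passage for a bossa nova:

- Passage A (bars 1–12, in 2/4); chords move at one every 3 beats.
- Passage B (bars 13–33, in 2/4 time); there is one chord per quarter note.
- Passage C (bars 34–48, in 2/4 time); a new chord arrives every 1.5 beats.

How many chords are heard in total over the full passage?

A: 12·2 = 24 beats, 24/3 = 8 chords.
B: 21·2 = 42 beats, 42/1 = 42 chords.
C: 15·2 = 30 beats, 30/1.5 = 20 chords.
Total: 8 + 42 + 20 = 70.

70 chords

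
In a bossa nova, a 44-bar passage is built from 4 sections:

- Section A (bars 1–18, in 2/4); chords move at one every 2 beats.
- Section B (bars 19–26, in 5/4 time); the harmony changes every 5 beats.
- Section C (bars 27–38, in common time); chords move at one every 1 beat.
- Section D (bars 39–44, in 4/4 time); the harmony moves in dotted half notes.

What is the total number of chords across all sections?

A: 18·2 = 36 beats, 36/2 = 18 chords.
B: 8·5 = 40 beats, 40/5 = 8 chords.
C: 12·4 = 48 beats, 48/1 = 48 chords.
D: 6·4 = 24 beats, 24/3 = 8 chords.
Total: 18 + 8 + 48 + 8 = 82.

82 chords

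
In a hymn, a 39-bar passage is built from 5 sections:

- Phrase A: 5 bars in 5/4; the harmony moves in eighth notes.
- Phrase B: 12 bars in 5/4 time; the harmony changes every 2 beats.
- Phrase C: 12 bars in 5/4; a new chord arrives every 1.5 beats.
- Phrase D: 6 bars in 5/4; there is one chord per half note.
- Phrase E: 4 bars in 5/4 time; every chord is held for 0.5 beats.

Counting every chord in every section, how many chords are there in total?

175 chords

A: 5 bars × 5 beats = 25 beats; 0.5 beats/chord → 50 chords.
B: 12 bars × 5 beats = 60 beats; 2 beats/chord → 30 chords.
C: 12 bars × 5 beats = 60 beats; 1.5 beats/chord → 40 chords.
D: 6 bars × 5 beats = 30 beats; 2 beats/chord → 15 chords.
E: 4 bars × 5 beats = 20 beats; 0.5 beats/chord → 40 chords.
Total: 50 + 30 + 40 + 15 + 40 = 175.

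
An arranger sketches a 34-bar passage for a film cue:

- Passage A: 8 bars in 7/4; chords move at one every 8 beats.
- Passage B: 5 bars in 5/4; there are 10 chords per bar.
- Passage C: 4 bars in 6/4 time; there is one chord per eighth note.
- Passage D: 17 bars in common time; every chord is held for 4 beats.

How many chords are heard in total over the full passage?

A: 8·7 = 56 beats, 56/8 = 7 chords.
B: 5·5 = 25 beats, 25/0.5 = 50 chords.
C: 4·6 = 24 beats, 24/0.5 = 48 chords.
D: 17·4 = 68 beats, 68/4 = 17 chords.
Total: 7 + 50 + 48 + 17 = 122.

122 chords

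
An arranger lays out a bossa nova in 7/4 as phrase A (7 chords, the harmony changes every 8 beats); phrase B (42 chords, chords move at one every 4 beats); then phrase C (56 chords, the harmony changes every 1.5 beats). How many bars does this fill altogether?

44 bars

A: 7 × 8 = 56 beats = 8 bars.
B: 42 × 4 = 168 beats = 24 bars.
C: 56 × 1.5 = 84 beats = 12 bars.
Total: 8 + 24 + 12 = 44 bars.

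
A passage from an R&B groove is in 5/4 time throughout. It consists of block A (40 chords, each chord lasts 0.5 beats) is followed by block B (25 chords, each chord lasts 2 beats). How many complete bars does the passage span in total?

14 bars

A: 40 × 0.5 = 20 beats = 4 bars.
B: 25 × 2 = 50 beats = 10 bars.
Total: 4 + 10 = 14 bars.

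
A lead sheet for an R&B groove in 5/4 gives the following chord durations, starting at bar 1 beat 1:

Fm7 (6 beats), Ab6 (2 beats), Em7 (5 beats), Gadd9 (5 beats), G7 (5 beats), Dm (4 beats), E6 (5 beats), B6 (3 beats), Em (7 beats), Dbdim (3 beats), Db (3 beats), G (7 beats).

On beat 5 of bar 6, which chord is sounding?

E6

Beat 5 of bar 6 is beat (6−1)×5 + 5 = 30 overall.
Running totals: Fm7 ends at 6, Ab6 ends at 8, Em7 ends at 13, Gadd9 ends at 18, G7 ends at 23, Dm ends at 27, E6 ends at 32.
Beat 30 falls within E6.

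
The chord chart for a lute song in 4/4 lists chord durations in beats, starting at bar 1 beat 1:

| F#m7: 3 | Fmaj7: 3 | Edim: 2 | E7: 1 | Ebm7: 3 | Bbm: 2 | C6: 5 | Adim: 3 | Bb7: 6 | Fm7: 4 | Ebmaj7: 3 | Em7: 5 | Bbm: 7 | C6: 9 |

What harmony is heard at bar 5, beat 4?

Adim

Beat 4 of bar 5 is beat (5−1)×4 + 4 = 20 overall.
Running totals: F#m7 ends at 3, Fmaj7 ends at 6, Edim ends at 8, E7 ends at 9, Ebm7 ends at 12, Bbm ends at 14, C6 ends at 19, Adim ends at 22.
Beat 20 falls within Adim.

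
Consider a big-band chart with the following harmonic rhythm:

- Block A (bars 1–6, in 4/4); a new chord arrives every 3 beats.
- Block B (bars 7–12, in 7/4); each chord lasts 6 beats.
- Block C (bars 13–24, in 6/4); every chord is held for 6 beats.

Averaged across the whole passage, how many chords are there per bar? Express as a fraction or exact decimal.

1.125 chords per bar

A: 6 × 4 = 24 beats ÷ 3 = 8 chords.
B: 6 × 7 = 42 beats ÷ 6 = 7 chords.
C: 12 × 6 = 72 beats ÷ 6 = 12 chords.
Overall: 27 chords over 24 bars → 27/24 = 1.125 chords per bar.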